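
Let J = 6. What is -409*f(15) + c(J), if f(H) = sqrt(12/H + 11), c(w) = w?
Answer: 6 - 409*sqrt(295)/5 ≈ -1399.0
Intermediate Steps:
f(H) = sqrt(11 + 12/H)
-409*f(15) + c(J) = -409*sqrt(11 + 12/15) + 6 = -409*sqrt(11 + 12*(1/15)) + 6 = -409*sqrt(11 + 4/5) + 6 = -409*sqrt(295)/5 + 6 = 6 - 409*sqrt(295)/5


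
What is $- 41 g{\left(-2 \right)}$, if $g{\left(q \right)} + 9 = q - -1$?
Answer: $410$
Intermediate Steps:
$g{\left(q \right)} = -8 + q$ ($g{\left(q \right)} = -9 + \left(q - -1\right) = -9 + \left(q + 1\right) = -9 + \left(1 + q\right) = -8 + q$)
$- 41 g{\left(-2 \right)} = - 41 \left(-8 - 2\right) = \left(-41\right) \left(-10\right) = 410$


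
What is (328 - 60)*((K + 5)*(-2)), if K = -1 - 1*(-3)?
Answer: -3752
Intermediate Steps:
K = 2 (K = -1 + 3 = 2)
(328 - 60)*((K + 5)*(-2)) = (328 - 60)*((2 + 5)*(-2)) = 268*(7*(-2)) = 268*(-14) = -3752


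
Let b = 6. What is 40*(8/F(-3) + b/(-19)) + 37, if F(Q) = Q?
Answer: -4691/57 ≈ -82.298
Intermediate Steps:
40*(8/F(-3) + b/(-19)) + 37 = 40*(8/(-3) + 6/(-19)) + 37 = 40*(8*(-⅓) + 6*(-1/19)) + 37 = 40*(-8/3 - 6/19) + 37 = 40*(-170/57) + 37 = -6800/57 + 37 = -4691/57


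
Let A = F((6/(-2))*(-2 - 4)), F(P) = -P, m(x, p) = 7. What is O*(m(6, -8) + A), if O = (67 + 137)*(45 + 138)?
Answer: -410652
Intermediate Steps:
A = -18 (A = -6/(-2)*(-2 - 4) = -6*(-½)*(-6) = -(-3)*(-6) = -1*18 = -18)
O = 37332 (O = 204*183 = 37332)
O*(m(6, -8) + A) = 37332*(7 - 18) = 37332*(-11) = -410652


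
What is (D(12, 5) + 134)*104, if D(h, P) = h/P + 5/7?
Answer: 499096/35 ≈ 14260.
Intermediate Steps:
D(h, P) = 5/7 + h/P (D(h, P) = h/P + 5*(1/7) = h/P + 5/7 = 5/7 + h/P)
(D(12, 5) + 134)*104 = ((5/7 + 12/5) + 134)*104 = (109/35 + 134)*104 = (4799/35)*104 = 499096/35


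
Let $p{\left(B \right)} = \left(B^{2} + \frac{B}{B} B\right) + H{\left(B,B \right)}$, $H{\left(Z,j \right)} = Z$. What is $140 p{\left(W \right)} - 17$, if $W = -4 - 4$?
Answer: $6703$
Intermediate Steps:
$W = -8$
$p{\left(B \right)} = B^{2} + 2 B$ ($p{\left(B \right)} = \left(B^{2} + \frac{B}{B} B\right) + B = \left(B^{2} + 1 B\right) + B = \left(B^{2} + B\right) + B = \left(B + B^{2}\right) + B = B^{2} + 2 B$)
$140 p{\left(W \right)} - 17 = 140 \left(- 8 \left(2 - 8\right)\right) - 17 = 140 \left(\left(-8\right) \left(-6\right)\right) + \left(-39 + 22\right) = 140 \cdot 48 - 17 = 6720 - 17 = 6703$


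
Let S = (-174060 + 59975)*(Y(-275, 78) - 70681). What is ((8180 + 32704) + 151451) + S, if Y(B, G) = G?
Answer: 8054935590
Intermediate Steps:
S = 8054743255 (S = (-174060 + 59975)*(78 - 70681) = -114085*(-70603) = 8054743255)
((8180 + 32704) + 151451) + S = ((8180 + 32704) + 151451) + 8054743255 = (40884 + 151451) + 8054743255 = 192335 + 8054743255 = 8054935590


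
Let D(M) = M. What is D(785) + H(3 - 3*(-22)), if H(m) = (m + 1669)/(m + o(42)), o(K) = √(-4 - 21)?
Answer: 1938466/2393 - 4345*I/2393 ≈ 810.06 - 1.8157*I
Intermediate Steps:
o(K) = 5*I (o(K) = √(-25) = 5*I)
H(m) = (1669 + m)/(m + 5*I) (H(m) = (m + 1669)/(m + 5*I) = (1669 + m)/(m + 5*I))
D(785) + H(3 - 3*(-22)) = 785 + (1669 + (3 - 3*(-22)))/((3 - 3*(-22)) + 5*I) = 785 + (1669 + (3 + 66))/((3 + 66) + 5*I) = 785 + (1669 + 69)/(69 + 5*I) = 785 + ((69 - 5*I)/4786)*1738 = 785 + 869*(69 - 5*I)/2393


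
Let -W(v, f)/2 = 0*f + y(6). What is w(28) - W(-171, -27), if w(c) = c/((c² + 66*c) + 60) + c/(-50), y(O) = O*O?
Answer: 1202153/16825 ≈ 71.450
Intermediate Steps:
y(O) = O²
W(v, f) = -72 (W(v, f) = -2*(0*f + 6²) = -2*(0 + 36) = -2*36 = -72)
w(c) = -c/50 + c/(60 + c² + 66*c) (w(c) = c/(60 + c² + 66*c) + c*(-1/50) = c/(60 + c² + 66*c) - c/50 = -c/50 + c/(60 + c² + 66*c))
w(28) - W(-171, -27) = -1*28*(10 + 28² + 66*28)/(3000 + 50*28² + 3300*28) - 1*(-72) = -1*28*(10 + 784 + 1848)/(3000 + 50*784 + 92400) + 72 = -1*28*2642/(3000 + 39200 + 92400) + 72 = -1*28*2642/134600 + 72 = -1*28*1/134600*2642 + 72 = -9247/16825 + 72 = 1202153/16825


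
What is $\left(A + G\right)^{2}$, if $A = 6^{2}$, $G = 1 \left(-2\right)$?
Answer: $1156$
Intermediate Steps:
$G = -2$
$A = 36$
$\left(A + G\right)^{2} = \left(36 - 2\right)^{2} = 34^{2} = 1156$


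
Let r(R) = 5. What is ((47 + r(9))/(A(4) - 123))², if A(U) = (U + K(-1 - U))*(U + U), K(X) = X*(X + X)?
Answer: 2704/95481 ≈ 0.028320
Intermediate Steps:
K(X) = 2*X² (K(X) = X*(2*X) = 2*X²)
A(U) = 2*U*(U + 2*(-1 - U)²) (A(U) = (U + 2*(-1 - U)²)*(U + U) = (U + 2*(-1 - U)²)*(2*U) = 2*U*(U + 2*(-1 - U)²))
((47 + r(9))/(A(4) - 123))² = ((47 + 5)/(2*4*(4 + 2*(1 + 4)²) - 123))² = (52/(2*4*(4 + 2*5²) - 123))² = (52/(2*4*(4 + 2*25) - 123))² = (52/(2*4*(4 + 50) - 123))² = (52/(2*4*54 - 123))² = (52/(432 - 123))² = (52/309)² = 2704/95481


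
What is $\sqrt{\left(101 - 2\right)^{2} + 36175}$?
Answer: $2 \sqrt{11494} \approx 214.42$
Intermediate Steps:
$\sqrt{\left(101 - 2\right)^{2} + 36175} = \sqrt{99^{2} + 36175} = \sqrt{9801 + 36175} = \sqrt{45976} = 2 \sqrt{11494}$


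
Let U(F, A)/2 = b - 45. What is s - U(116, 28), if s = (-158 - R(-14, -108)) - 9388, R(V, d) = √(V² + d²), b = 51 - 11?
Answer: -9536 - 2*√2965 ≈ -9644.9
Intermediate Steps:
b = 40
U(F, A) = -10 (U(F, A) = 2*(40 - 45) = 2*(-5) = -10)
s = -9546 - 2*√2965 (s = (-158 - √((-14)² + (-108)²)) - 9388 = (-158 - √(196 + 11664)) - 9388 = (-158 - √11860) - 9388 = (-158 - 2*√2965) - 9388 = -9546 - 2*√2965 ≈ -9654.9)
s - U(116, 28) = (-9546 - 2*√2965) - 1*(-10) = (-9546 - 2*√2965) + 10 = -9536 - 2*√2965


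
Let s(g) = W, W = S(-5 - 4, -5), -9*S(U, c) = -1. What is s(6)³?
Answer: 1/729 ≈ 0.0013717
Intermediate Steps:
S(U, c) = ⅑ (S(U, c) = -⅑*(-1) = ⅑)
W = ⅑ ≈ 0.11111
s(g) = ⅑
s(6)³ = (⅑)³ = 1/729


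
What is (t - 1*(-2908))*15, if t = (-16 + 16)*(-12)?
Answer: 43620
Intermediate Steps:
t = 0 (t = 0*(-12) = 0)
(t - 1*(-2908))*15 = (0 - 1*(-2908))*15 = (0 + 2908)*15 = 2908*15 = 43620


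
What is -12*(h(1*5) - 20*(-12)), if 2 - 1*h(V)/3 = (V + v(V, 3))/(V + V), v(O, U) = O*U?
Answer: -2880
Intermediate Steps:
h(V) = 0 (h(V) = 6 - 3*(V + V*3)/(V + V) = 6 - 3*(V + 3*V)/(2*V) = 6 - 3*4*V*1/(2*V) = 6 - 3*2 = 6 - 6 = 0)
-12*(h(1*5) - 20*(-12)) = -12*(0 - 20*(-12)) = -12*(0 + 240) = -12*240 = -2880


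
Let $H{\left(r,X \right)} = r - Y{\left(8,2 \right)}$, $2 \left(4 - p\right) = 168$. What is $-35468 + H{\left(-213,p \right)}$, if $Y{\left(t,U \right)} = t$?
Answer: $-35689$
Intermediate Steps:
$p = -80$ ($p = 4 - 84 = -80$)
$H{\left(r,X \right)} = -8 + r$ ($H{\left(r,X \right)} = r - 8 = -8 + r$)
$-35468 + H{\left(-213,p \right)} = -35468 - 221 = -35689$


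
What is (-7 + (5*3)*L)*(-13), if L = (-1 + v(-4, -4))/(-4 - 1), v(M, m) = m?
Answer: -104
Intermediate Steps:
L = 1 (L = (-1 - 4)/(-4 - 1) = -5/(-5) = -5*(-⅕) = 1)
(-7 + (5*3)*L)*(-13) = (-7 + (5*3)*1)*(-13) = (-7 + 15*1)*(-13) = (-7 + 15)*(-13) = 8*(-13) = -104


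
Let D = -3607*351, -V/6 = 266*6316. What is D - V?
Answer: 8814279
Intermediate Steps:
V = -10080336 (V = -1596*6316 = -6*1680056 = -10080336)
D = -1266057
D - V = -1266057 - 1*(-10080336) = -1266057 + 10080336 = 8814279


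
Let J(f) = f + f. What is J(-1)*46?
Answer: -92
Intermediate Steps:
J(f) = 2*f
J(-1)*46 = (2*(-1))*46 = -2*46 = -92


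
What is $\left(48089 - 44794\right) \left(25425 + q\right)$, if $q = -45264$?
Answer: $-65369505$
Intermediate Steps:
$\left(48089 - 44794\right) \left(25425 + q\right) = \left(48089 - 44794\right) \left(25425 - 45264\right) = 3295 \left(-19839\right) = -65369505$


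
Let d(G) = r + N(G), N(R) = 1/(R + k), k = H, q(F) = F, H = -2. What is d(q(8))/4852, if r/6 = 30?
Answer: 1081/29112 ≈ 0.037132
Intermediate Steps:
r = 180 (r = 6*30 = 180)
k = -2
N(R) = 1/(-2 + R) (N(R) = 1/(R - 2) = 1/(-2 + R))
d(G) = 180 + 1/(-2 + G)
d(q(8))/4852 = ((-359 + 180*8)/(-2 + 8))/4852 = ((-359 + 1440)/6)*(1/4852) = ((⅙)*1081)*(1/4852) = (1081/6)*(1/4852) = 1081/29112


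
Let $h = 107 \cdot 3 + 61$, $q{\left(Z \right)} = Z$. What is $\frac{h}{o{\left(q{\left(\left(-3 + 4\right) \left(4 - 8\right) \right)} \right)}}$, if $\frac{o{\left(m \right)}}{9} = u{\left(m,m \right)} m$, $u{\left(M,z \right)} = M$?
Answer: $\frac{191}{72} \approx 2.6528$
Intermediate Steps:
$o{\left(m \right)} = 9 m^{2}$ ($o{\left(m \right)} = 9 m m = 9 m^{2}$)
$h = 382$ ($h = 321 + 61 = 382$)
$\frac{h}{o{\left(q{\left(\left(-3 + 4\right) \left(4 - 8\right) \right)} \right)}} = \frac{382}{9 \left(\left(-3 + 4\right) \left(4 - 8\right)\right)^{2}} = \frac{382}{9 \left(1 \left(-4\right)\right)^{2}} = \frac{382}{9 \left(-4\right)^{2}} = \frac{382}{9 \cdot 16} = \frac{382}{144} = 382 \cdot \frac{1}{144} = \frac{191}{72}$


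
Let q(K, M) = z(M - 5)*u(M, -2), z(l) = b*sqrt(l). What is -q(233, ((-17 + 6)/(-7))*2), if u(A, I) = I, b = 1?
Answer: 2*I*sqrt(91)/7 ≈ 2.7255*I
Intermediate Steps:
z(l) = sqrt(l) (z(l) = 1*sqrt(l) = sqrt(l))
q(K, M) = -2*sqrt(-5 + M) (q(K, M) = sqrt(M - 5)*(-2) = sqrt(-5 + M)*(-2) = -2*sqrt(-5 + M))
-q(233, ((-17 + 6)/(-7))*2) = -(-2)*sqrt(-5 + ((-17 + 6)/(-7))*2) = -(-2)*sqrt(-5 - 11*(-1/7)*2) = -(-2)*sqrt(-5 + (11/7)*2) = -(-2)*sqrt(-5 + 22/7) = -(-2)*sqrt(-13/7) = -(-2)*I*sqrt(91)/7 = 2*I*sqrt(91)/7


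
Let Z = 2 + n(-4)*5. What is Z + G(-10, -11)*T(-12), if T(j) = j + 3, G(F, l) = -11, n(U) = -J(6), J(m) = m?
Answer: 71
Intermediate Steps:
n(U) = -6 (n(U) = -1*6 = -6)
T(j) = 3 + j
Z = -28 (Z = 2 - 6*5 = 2 - 30 = -28)
Z + G(-10, -11)*T(-12) = -28 - 11*(3 - 12) = -28 - 11*(-9) = -28 + 99 = 71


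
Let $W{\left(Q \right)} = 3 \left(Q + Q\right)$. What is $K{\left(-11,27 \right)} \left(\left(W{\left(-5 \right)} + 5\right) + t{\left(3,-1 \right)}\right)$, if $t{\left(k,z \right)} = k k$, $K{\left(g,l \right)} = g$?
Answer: $176$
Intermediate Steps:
$t{\left(k,z \right)} = k^{2}$
$W{\left(Q \right)} = 6 Q$ ($W{\left(Q \right)} = 3 \cdot 2 Q = 6 Q$)
$K{\left(-11,27 \right)} \left(\left(W{\left(-5 \right)} + 5\right) + t{\left(3,-1 \right)}\right) = - 11 \left(\left(6 \left(-5\right) + 5\right) + 3^{2}\right) = - 11 \left(\left(-30 + 5\right) + 9\right) = - 11 \left(-25 + 9\right) = \left(-11\right) \left(-16\right) = 176$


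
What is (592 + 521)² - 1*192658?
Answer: 1046111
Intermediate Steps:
(592 + 521)² - 1*192658 = 1113² - 192658 = 1238769 - 192658 = 1046111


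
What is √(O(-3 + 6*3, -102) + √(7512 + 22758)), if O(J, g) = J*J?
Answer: √(225 + √30270) ≈ 19.975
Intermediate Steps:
O(J, g) = J²
√(O(-3 + 6*3, -102) + √(7512 + 22758)) = √((-3 + 6*3)² + √(7512 + 22758)) = √((-3 + 18)² + √30270) = √(15² + √30270) = √(225 + √30270)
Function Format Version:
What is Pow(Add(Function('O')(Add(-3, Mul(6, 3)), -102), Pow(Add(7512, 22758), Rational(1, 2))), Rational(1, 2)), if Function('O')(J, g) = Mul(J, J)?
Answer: Pow(Add(225, Pow(30270, Rational(1, 2))), Rational(1, 2)) ≈ 19.975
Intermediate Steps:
Function('O')(J, g) = Pow(J, 2)
Pow(Add(Function('O')(Add(-3, Mul(6, 3)), -102), Pow(Add(7512, 22758), Rational(1, 2))), Rational(1, 2)) = Pow(Add(Pow(Add(-3, Mul(6, 3)), 2), Pow(Add(7512, 22758), Rational(1, 2))), Rational(1, 2)) = Pow(Add(Pow(Add(-3, 18), 2), Pow(30270, Rational(1, 2))), Rational(1, 2)) = Pow(Add(Pow(15, 2), Pow(30270, Rational(1, 2))), Rational(1, 2)) = Pow(Add(225, Pow(30270, Rational(1, 2))), Rational(1, 2))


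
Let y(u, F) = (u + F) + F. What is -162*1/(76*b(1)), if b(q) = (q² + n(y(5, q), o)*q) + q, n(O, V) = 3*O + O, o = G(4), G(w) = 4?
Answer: -27/380 ≈ -0.071053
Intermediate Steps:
y(u, F) = u + 2*F (y(u, F) = (F + u) + F = u + 2*F)
o = 4
n(O, V) = 4*O
b(q) = q + q² + q*(20 + 8*q) (b(q) = (q² + (4*(5 + 2*q))*q) + q = (q² + (20 + 8*q)*q) + q = (q² + q*(20 + 8*q)) + q = q + q² + q*(20 + 8*q))
-162*1/(76*b(1)) = -162*1/(228*(7 + 3*1)) = -162*1/(228*(7 + 3)) = -162/(76*(3*1*10)) = -162/(76*30) = -162/2280 = -162*1/2280 = -27/380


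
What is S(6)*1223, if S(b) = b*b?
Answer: 44028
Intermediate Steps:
S(b) = b**2
S(6)*1223 = 6**2*1223 = 36*1223 = 44028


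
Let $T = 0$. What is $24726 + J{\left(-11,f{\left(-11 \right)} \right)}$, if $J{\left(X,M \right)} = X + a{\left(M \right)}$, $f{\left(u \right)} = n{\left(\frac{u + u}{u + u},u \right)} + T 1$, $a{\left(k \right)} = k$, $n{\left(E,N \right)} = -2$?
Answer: $24713$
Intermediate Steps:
$f{\left(u \right)} = -2$ ($f{\left(u \right)} = -2 + 0 \cdot 1 = -2 + 0 = -2$)
$J{\left(X,M \right)} = M + X$ ($J{\left(X,M \right)} = X + M = M + X$)
$24726 + J{\left(-11,f{\left(-11 \right)} \right)} = 24726 - 13 = 24713$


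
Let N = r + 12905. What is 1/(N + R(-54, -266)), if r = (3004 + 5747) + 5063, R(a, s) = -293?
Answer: 1/26426 ≈ 3.7841e-5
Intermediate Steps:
r = 13814 (r = 8751 + 5063 = 13814)
N = 26719 (N = 13814 + 12905 = 26719)
1/(N + R(-54, -266)) = 1/(26719 - 293) = 1/26426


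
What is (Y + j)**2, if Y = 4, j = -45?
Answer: 1681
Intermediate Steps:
(Y + j)**2 = (4 - 45)**2 = (-41)**2 = 1681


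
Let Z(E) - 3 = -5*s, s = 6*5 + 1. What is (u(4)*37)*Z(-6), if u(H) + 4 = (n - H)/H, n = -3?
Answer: 32338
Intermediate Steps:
s = 31 (s = 30 + 1 = 31)
Z(E) = -152 (Z(E) = 3 - 5*31 = 3 - 155 = -152)
u(H) = -4 + (-3 - H)/H
(u(4)*37)*Z(-6) = ((-5 - 3/4)*37)*(-152) = ((-5 - 3*¼)*37)*(-152) = ((-5 - ¾)*37)*(-152) = -23/4*37*(-152) = -851/4*(-152) = 32338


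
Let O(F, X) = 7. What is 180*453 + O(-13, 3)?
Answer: 81547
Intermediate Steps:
180*453 + O(-13, 3) = 180*453 + 7 = 81540 + 7 = 81547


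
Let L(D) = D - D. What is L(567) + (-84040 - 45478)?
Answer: -129518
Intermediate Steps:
L(D) = 0
L(567) + (-84040 - 45478) = 0 + (-84040 - 45478) = 0 - 129518 = -129518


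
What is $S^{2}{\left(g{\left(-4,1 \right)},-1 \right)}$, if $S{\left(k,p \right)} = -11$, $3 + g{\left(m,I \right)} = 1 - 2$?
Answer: $121$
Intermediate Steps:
$g{\left(m,I \right)} = -4$ ($g{\left(m,I \right)} = -3 + \left(1 - 2\right) = -3 - 1 = -4$)
$S^{2}{\left(g{\left(-4,1 \right)},-1 \right)} = \left(-11\right)^{2} = 121$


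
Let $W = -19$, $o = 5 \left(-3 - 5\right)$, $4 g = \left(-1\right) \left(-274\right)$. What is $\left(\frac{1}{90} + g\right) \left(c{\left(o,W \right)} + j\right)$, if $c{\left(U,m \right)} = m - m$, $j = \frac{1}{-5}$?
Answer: $- \frac{3083}{225} \approx -13.702$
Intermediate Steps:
$j = - \frac{1}{5} \approx -0.2$
$g = \frac{137}{2}$ ($g = \frac{\left(-1\right) \left(-274\right)}{4} = \frac{1}{4} \cdot 274 = \frac{137}{2} \approx 68.5$)
$o = -40$ ($o = 5 \left(-8\right) = -40$)
$c{\left(U,m \right)} = 0$
$\left(\frac{1}{90} + g\right) \left(c{\left(o,W \right)} + j\right) = \left(\frac{1}{90} + \frac{137}{2}\right) \left(0 - \frac{1}{5}\right) = \left(\frac{1}{90} + \frac{137}{2}\right) \left(- \frac{1}{5}\right) = \frac{3083}{45} \left(- \frac{1}{5}\right) = - \frac{3083}{225}$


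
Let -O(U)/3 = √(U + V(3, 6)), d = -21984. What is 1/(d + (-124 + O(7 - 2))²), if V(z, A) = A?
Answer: -6509/36278185 - 744*√11/36278185 ≈ -0.00024744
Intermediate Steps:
O(U) = -3*√(6 + U) (O(U) = -3*√(U + 6) = -3*√(6 + U))
1/(d + (-124 + O(7 - 2))²) = 1/(-21984 + (-124 - 3*√(6 + (7 - 2)))²) = 1/(-21984 + (-124 - 3*√(6 + 5))²) = 1/(-21984 + (-124 - 3*√11)²)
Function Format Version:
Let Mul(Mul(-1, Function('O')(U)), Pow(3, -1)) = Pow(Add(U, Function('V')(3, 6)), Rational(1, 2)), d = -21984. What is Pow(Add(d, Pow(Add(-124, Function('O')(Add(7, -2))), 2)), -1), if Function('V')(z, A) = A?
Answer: Add(Rational(-6509, 36278185), Mul(Rational(-744, 36278185), Pow(11, Rational(1, 2)))) ≈ -0.00024744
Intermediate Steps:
Function('O')(U) = Mul(-3, Pow(Add(6, U), Rational(1, 2))) (Function('O')(U) = Mul(-3, Pow(Add(U, 6), Rational(1, 2))) = Mul(-3, Pow(Add(6, U), Rational(1, 2))))
Pow(Add(d, Pow(Add(-124, Function('O')(Add(7, -2))), 2)), -1) = Pow(Add(-21984, Pow(Add(-124, Mul(-3, Pow(Add(6, Add(7, -2)), Rational(1, 2)))), 2)), -1) = Pow(Add(-21984, Pow(Add(-124, Mul(-3, Pow(Add(6, 5), Rational(1, 2)))), 2)), -1) = Pow(Add(-21984, Pow(Add(-124, Mul(-3, Pow(11, Rational(1, 2)))), 2)), -1)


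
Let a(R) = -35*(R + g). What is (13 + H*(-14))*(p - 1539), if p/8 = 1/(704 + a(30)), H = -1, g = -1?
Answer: -12923199/311 ≈ -41554.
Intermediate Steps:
a(R) = 35 - 35*R (a(R) = -35*(R - 1) = -35*(-1 + R) = 35 - 35*R)
p = -8/311 (p = 8/(704 + (35 - 35*30)) = 8/(704 + (35 - 1050)) = 8/(704 - 1015) = 8/(-311) = 8*(-1/311) = -8/311 ≈ -0.025723)
(13 + H*(-14))*(p - 1539) = (13 - 1*(-14))*(-8/311 - 1539) = (13 + 14)*(-478637/311) = 27*(-478637/311) = -12923199/311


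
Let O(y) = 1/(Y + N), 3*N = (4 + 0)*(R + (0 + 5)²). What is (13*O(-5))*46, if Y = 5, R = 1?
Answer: 1794/119 ≈ 15.076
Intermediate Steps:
N = 104/3 (N = ((4 + 0)*(1 + (0 + 5)²))/3 = (4*(1 + 5²))/3 = (4*(1 + 25))/3 = (4*26)/3 = (⅓)*104 = 104/3 ≈ 34.667)
O(y) = 3/119 (O(y) = 1/(5 + 104/3) = 1/(119/3) = 3/119)
(13*O(-5))*46 = (13*(3/119))*46 = (39/119)*46 = 1794/119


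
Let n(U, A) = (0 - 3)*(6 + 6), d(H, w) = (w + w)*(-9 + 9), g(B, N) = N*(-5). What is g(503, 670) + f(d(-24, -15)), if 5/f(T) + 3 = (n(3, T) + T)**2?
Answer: -4331545/1293 ≈ -3350.0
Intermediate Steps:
g(B, N) = -5*N
d(H, w) = 0 (d(H, w) = (2*w)*0 = 0)
n(U, A) = -36 (n(U, A) = -3*12 = -36)
f(T) = 5/(-3 + (-36 + T)**2)
g(503, 670) + f(d(-24, -15)) = -5*670 + 5/(-3 + (-36 + 0)**2) = -3350 + 5/(-3 + (-36)**2) = -3350 + 5/(-3 + 1296) = -3350 + 5/1293 = -4331545/1293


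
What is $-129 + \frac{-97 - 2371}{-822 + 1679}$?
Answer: $- \frac{113021}{857} \approx -131.88$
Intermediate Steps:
$-129 + \frac{-97 - 2371}{-822 + 1679} = -129 - \frac{2468}{857} = - \frac{113021}{857}$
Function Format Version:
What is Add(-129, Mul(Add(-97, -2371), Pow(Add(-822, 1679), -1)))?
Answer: Rational(-113021, 857) ≈ -131.88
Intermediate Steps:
Add(-129, Mul(Add(-97, -2371), Pow(Add(-822, 1679), -1))) = Add(-129, Mul(-2468, Pow(857, -1))) = Add(-129, Mul(-2468, Rational(1, 857))) = Add(-129, Rational(-2468, 857)) = Rational(-113021, 857)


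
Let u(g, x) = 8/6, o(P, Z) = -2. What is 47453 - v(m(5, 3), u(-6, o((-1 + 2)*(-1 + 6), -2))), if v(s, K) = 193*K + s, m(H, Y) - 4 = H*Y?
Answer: 141530/3 ≈ 47177.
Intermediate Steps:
u(g, x) = 4/3 (u(g, x) = 8*(1/6) = 4/3)
m(H, Y) = 4 + H*Y
v(s, K) = s + 193*K
47453 - v(m(5, 3), u(-6, o((-1 + 2)*(-1 + 6), -2))) = 47453 - ((4 + 5*3) + 193*(4/3)) = 47453 - ((4 + 15) + 772/3) = 47453 - (19 + 772/3) = 47453 - 1*829/3 = 47453 - 829/3 = 141530/3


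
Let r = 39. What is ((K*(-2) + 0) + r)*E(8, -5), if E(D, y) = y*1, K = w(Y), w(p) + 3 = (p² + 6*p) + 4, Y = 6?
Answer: 535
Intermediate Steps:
w(p) = 1 + p² + 6*p (w(p) = -3 + ((p² + 6*p) + 4) = -3 + (4 + p² + 6*p) = 1 + p² + 6*p)
K = 73 (K = 1 + 6² + 6*6 = 1 + 36 + 36 = 73)
E(D, y) = y
((K*(-2) + 0) + r)*E(8, -5) = ((73*(-2) + 0) + 39)*(-5) = ((-146 + 0) + 39)*(-5) = (-146 + 39)*(-5) = -107*(-5) = 535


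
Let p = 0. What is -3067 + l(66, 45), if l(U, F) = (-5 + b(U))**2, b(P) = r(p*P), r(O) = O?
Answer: -3042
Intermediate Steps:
b(P) = 0 (b(P) = 0*P = 0)
l(U, F) = 25 (l(U, F) = (-5 + 0)**2 = (-5)**2 = 25)
-3067 + l(66, 45) = -3067 + 25 = -3042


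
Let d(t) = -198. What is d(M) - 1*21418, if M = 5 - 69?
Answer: -21616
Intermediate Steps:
M = -64
d(M) - 1*21418 = -198 - 1*21418 = -198 - 21418 = -21616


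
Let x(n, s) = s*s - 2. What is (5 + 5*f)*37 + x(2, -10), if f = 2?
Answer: 653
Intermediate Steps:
x(n, s) = -2 + s² (x(n, s) = s² - 2 = -2 + s²)
(5 + 5*f)*37 + x(2, -10) = (5 + 5*2)*37 + (-2 + (-10)²) = (5 + 10)*37 + (-2 + 100) = 15*37 + 98 = 555 + 98 = 653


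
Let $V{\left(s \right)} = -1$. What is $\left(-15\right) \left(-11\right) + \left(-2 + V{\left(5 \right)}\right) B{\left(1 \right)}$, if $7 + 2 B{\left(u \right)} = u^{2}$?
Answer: $174$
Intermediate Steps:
$B{\left(u \right)} = - \frac{7}{2} + \frac{u^{2}}{2}$
$\left(-15\right) \left(-11\right) + \left(-2 + V{\left(5 \right)}\right) B{\left(1 \right)} = \left(-15\right) \left(-11\right) + \left(-2 - 1\right) \left(- \frac{7}{2} + \frac{1^{2}}{2}\right) = 165 - 3 \left(- \frac{7}{2} + \frac{1}{2} \cdot 1\right) = 165 - 3 \left(- \frac{7}{2} + \frac{1}{2}\right) = 165 - -9 = 165 + 9 = 174$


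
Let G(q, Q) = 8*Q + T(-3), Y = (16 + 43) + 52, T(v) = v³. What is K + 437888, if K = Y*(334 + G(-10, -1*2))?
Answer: 470189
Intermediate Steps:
Y = 111 (Y = 59 + 52 = 111)
G(q, Q) = -27 + 8*Q (G(q, Q) = 8*Q + (-3)³ = 8*Q - 27 = -27 + 8*Q)
K = 32301 (K = 111*(334 + (-27 + 8*(-1*2))) = 111*(334 + (-27 + 8*(-2))) = 111*(334 + (-27 - 16)) = 111*(334 - 43) = 111*291 = 32301)
K + 437888 = 32301 + 437888 = 470189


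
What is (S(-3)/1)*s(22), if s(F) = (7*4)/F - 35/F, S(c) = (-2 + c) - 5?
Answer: 35/11 ≈ 3.1818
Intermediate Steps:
S(c) = -7 + c
s(F) = -7/F (s(F) = 28/F - 35/F = -7/F)
(S(-3)/1)*s(22) = ((-7 - 3)/1)*(-7/22) = (-10*1)*(-7*1/22) = -10*(-7/22) = 35/11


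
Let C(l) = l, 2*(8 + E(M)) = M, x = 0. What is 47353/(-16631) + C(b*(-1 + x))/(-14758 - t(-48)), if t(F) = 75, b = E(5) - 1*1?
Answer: -108076177/37951942 ≈ -2.8477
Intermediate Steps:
E(M) = -8 + M/2
b = -13/2 (b = (-8 + (1/2)*5) - 1*1 = (-8 + 5/2) - 1 = -11/2 - 1 = -13/2 ≈ -6.5000)
47353/(-16631) + C(b*(-1 + x))/(-14758 - t(-48)) = 47353/(-16631) + (-13*(-1 + 0)/2)/(-14758 - 1*75) = 47353*(-1/16631) + (-13/2*(-1))/(-14758 - 75) = -47353/16631 + (13/2)/(-14833) = -47353/16631 + (13/2)*(-1/14833) = -47353/16631 - 1/2282 = -108076177/37951942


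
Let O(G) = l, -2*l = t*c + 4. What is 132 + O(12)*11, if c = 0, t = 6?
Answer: 110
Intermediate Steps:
l = -2 (l = -(6*0 + 4)/2 = -(0 + 4)/2 = -1/2*4 = -2)
O(G) = -2
132 + O(12)*11 = 132 - 2*11 = 132 - 22 = 110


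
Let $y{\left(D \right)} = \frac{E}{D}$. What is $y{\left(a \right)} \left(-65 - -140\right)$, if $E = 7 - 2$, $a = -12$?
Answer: $- \frac{125}{4} \approx -31.25$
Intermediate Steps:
$E = 5$
$y{\left(D \right)} = \frac{5}{D}$
$y{\left(a \right)} \left(-65 - -140\right) = \frac{5}{-12} \left(-65 - -140\right) = 5 \left(- \frac{1}{12}\right) \left(-65 + 140\right) = \left(- \frac{5}{12}\right) 75 = - \frac{125}{4}$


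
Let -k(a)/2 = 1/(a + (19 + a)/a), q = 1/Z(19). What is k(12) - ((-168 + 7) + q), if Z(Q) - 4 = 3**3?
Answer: 872506/5425 ≈ 160.83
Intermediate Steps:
Z(Q) = 31 (Z(Q) = 4 + 3**3 = 4 + 27 = 31)
q = 1/31 ≈ 0.032258
k(a) = -2/(a + (19 + a)/a)
k(12) - ((-168 + 7) + q) = -2*12/(19 + 12 + 12**2) - ((-168 + 7) + 1/31) = -2*12/(19 + 12 + 144) - (-161 + 1/31) = -2*12/175 - 1*(-4990/31) = -2*12*1/175 + 4990/31 = -24/175 + 4990/31 = 872506/5425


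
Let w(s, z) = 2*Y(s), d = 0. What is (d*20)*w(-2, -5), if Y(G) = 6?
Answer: 0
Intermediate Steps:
w(s, z) = 12 (w(s, z) = 2*6 = 12)
(d*20)*w(-2, -5) = (0*20)*12 = 0*12 = 0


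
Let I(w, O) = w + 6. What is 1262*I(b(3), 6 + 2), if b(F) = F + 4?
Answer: 16406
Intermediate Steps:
b(F) = 4 + F
I(w, O) = 6 + w
1262*I(b(3), 6 + 2) = 1262*(6 + (4 + 3)) = 1262*(6 + 7) = 1262*13 = 16406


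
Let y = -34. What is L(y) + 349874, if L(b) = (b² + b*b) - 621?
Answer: 351565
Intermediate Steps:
L(b) = -621 + 2*b² (L(b) = (b² + b²) - 621 = 2*b² - 621 = -621 + 2*b²)
L(y) + 349874 = (-621 + 2*(-34)²) + 349874 = (-621 + 2*1156) + 349874 = (-621 + 2312) + 349874 = 1691 + 349874 = 351565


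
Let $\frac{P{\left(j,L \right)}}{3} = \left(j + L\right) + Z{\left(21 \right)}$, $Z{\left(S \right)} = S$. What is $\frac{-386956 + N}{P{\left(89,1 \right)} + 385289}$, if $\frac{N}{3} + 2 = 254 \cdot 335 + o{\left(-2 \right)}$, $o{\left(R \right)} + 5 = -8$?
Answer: $- \frac{131731}{385622} \approx -0.34161$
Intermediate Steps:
$o{\left(R \right)} = -13$ ($o{\left(R \right)} = -5 - 8 = -13$)
$P{\left(j,L \right)} = 63 + 3 L + 3 j$ ($P{\left(j,L \right)} = 3 \left(\left(j + L\right) + 21\right) = 3 \left(\left(L + j\right) + 21\right) = 3 \left(21 + L + j\right) = 63 + 3 L + 3 j$)
$N = 255225$ ($N = -6 + 3 \left(254 \cdot 335 - 13\right) = -6 + 3 \left(85090 - 13\right) = -6 + 3 \cdot 85077 = -6 + 255231 = 255225$)
$\frac{-386956 + N}{P{\left(89,1 \right)} + 385289} = \frac{-386956 + 255225}{\left(63 + 3 \cdot 1 + 3 \cdot 89\right) + 385289} = - \frac{131731}{\left(63 + 3 + 267\right) + 385289} = - \frac{131731}{333 + 385289} = - \frac{131731}{385622}$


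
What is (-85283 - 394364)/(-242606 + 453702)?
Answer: -479647/211096 ≈ -2.2722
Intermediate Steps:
(-85283 - 394364)/(-242606 + 453702) = -479647/211096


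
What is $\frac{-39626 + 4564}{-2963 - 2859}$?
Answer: $\frac{17531}{2911} \approx 6.0223$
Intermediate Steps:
$\frac{-39626 + 4564}{-2963 - 2859} = - \frac{35062}{-5822} = \left(-35062\right) \left(- \frac{1}{5822}\right) = \frac{17531}{2911}$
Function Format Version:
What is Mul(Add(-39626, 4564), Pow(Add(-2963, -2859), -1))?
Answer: Rational(17531, 2911) ≈ 6.0223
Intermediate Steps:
Mul(Add(-39626, 4564), Pow(Add(-2963, -2859), -1)) = Mul(-35062, Pow(-5822, -1)) = Mul(-35062, Rational(-1, 5822)) = Rational(17531, 2911)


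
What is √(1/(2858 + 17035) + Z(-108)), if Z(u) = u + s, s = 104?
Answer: I*√1582905903/19893 ≈ 2.0*I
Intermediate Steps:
Z(u) = 104 + u (Z(u) = u + 104 = 104 + u)
√(1/(2858 + 17035) + Z(-108)) = √(1/(2858 + 17035) + (104 - 108)) = √(1/19893 - 4) = √(-79571/19893) = I*√1582905903/19893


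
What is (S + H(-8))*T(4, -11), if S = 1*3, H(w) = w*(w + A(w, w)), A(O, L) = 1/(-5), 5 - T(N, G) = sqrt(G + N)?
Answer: 343 - 343*I*sqrt(7)/5 ≈ 343.0 - 181.5*I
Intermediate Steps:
T(N, G) = 5 - sqrt(G + N)
A(O, L) = -1/5
H(w) = w*(-1/5 + w) (H(w) = w*(w - 1/5) = w*(-1/5 + w))
S = 3
(S + H(-8))*T(4, -11) = (3 - 8*(-1/5 - 8))*(5 - sqrt(-11 + 4)) = (3 - 8*(-41/5))*(5 - sqrt(-7)) = (3 + 328/5)*(5 - I*sqrt(7)) = 343*(5 - I*sqrt(7))/5 = 343 - 343*I*sqrt(7)/5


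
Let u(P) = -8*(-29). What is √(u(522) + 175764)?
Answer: 2*√43999 ≈ 419.52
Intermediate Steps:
u(P) = 232
√(u(522) + 175764) = √(232 + 175764) = √175996 = 2*√43999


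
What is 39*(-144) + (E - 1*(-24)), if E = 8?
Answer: -5584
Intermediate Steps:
39*(-144) + (E - 1*(-24)) = 39*(-144) + (8 - 1*(-24)) = -5616 + (8 + 24) = -5616 + 32 = -5584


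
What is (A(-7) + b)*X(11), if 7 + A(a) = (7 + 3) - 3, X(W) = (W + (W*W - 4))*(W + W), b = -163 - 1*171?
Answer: -940544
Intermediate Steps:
b = -334 (b = -163 - 171 = -334)
X(W) = 2*W*(-4 + W + W**2) (X(W) = (W + (W**2 - 4))*(2*W) = (W + (-4 + W**2))*(2*W) = (-4 + W + W**2)*(2*W) = 2*W*(-4 + W + W**2))
A(a) = 0 (A(a) = -7 + ((7 + 3) - 3) = -7 + (10 - 3) = -7 + 7 = 0)
(A(-7) + b)*X(11) = (0 - 334)*(2*11*(-4 + 11 + 11**2)) = -668*11*(-4 + 11 + 121) = -668*11*128 = -334*2816 = -940544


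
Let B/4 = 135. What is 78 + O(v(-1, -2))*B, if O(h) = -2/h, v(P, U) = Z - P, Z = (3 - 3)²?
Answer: -1002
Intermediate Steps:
Z = 0 (Z = 0² = 0)
B = 540 (B = 4*135 = 540)
v(P, U) = -P (v(P, U) = 0 - P = -P)
78 + O(v(-1, -2))*B = 78 - 2/((-1*(-1)))*540 = 78 - 2/1*540 = 78 - 2*1*540 = 78 - 2*540 = 78 - 1080 = -1002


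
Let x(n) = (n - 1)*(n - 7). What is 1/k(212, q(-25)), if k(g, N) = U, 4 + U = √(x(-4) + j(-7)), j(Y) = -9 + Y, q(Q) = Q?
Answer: 4/23 + √39/23 ≈ 0.44543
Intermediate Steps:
x(n) = (-1 + n)*(-7 + n)
U = -4 + √39 (U = -4 + √((7 + (-4)² - 8*(-4)) + (-9 - 7)) = -4 + √((7 + 16 + 32) - 16) = -4 + √(55 - 16) = -4 + √39 ≈ 2.2450)
k(g, N) = -4 + √39
1/k(212, q(-25)) = 1/(-4 + √39)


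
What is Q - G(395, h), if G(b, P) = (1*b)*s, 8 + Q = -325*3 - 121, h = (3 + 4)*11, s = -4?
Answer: 476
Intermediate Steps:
h = 77 (h = 7*11 = 77)
Q = -1104 (Q = -8 + (-325*3 - 121) = -8 + (-975 - 121) = -8 - 1096 = -1104)
G(b, P) = -4*b (G(b, P) = (1*b)*(-4) = b*(-4) = -4*b)
Q - G(395, h) = -1104 - (-4)*395 = -1104 - 1*(-1580) = -1104 + 1580 = 476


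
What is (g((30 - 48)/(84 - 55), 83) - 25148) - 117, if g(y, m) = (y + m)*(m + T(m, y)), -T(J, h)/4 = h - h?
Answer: -534398/29 ≈ -18428.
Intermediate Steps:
T(J, h) = 0 (T(J, h) = -4*(h - h) = -4*0 = 0)
g(y, m) = m*(m + y) (g(y, m) = (y + m)*(m + 0) = (m + y)*m = m*(m + y))
(g((30 - 48)/(84 - 55), 83) - 25148) - 117 = (83*(83 + (30 - 48)/(84 - 55)) - 25148) - 117 = (83*(83 - 18/29) - 25148) - 117 = (83*(2389/29) - 25148) - 117 = (198287/29 - 25148) - 117 = -531005/29 - 117 = -534398/29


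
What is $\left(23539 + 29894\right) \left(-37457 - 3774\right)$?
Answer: $-2203096023$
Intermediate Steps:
$\left(23539 + 29894\right) \left(-37457 - 3774\right) = 53433 \left(-41231\right) = -2203096023$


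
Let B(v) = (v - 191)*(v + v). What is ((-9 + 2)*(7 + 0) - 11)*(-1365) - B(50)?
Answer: 96000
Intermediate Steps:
B(v) = 2*v*(-191 + v) (B(v) = (-191 + v)*(2*v) = 2*v*(-191 + v))
((-9 + 2)*(7 + 0) - 11)*(-1365) - B(50) = ((-9 + 2)*(7 + 0) - 11)*(-1365) - 2*50*(-191 + 50) = (-7*7 - 11)*(-1365) - 2*50*(-141) = (-49 - 11)*(-1365) - 1*(-14100) = -60*(-1365) + 14100 = 81900 + 14100 = 96000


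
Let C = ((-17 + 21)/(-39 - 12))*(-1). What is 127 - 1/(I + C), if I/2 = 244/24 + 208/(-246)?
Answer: 4969324/39145 ≈ 126.95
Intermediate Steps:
I = 2293/123 (I = 2*(244/24 + 208/(-246)) = 2*(244*(1/24) + 208*(-1/246)) = 2*(61/6 - 104/123) = 2*(2293/246) = 2293/123 ≈ 18.642)
C = 4/51 (C = (4/(-51))*(-1) = (4*(-1/51))*(-1) = -4/51*(-1) = 4/51 ≈ 0.078431)
127 - 1/(I + C) = 127 - 1/(2293/123 + 4/51) = 127 - 1/39145/2091 = 127 - 1*2091/39145 = 127 - 2091/39145 = 4969324/39145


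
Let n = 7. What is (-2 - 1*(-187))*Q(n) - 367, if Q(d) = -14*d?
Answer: -18497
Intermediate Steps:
(-2 - 1*(-187))*Q(n) - 367 = (-2 - 1*(-187))*(-14*7) - 367 = (-2 + 187)*(-98) - 367 = 185*(-98) - 367 = -18130 - 367 = -18497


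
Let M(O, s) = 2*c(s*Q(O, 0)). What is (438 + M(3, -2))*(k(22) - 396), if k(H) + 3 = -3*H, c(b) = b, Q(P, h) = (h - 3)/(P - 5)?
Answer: -200880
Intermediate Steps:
Q(P, h) = (-3 + h)/(-5 + P)
M(O, s) = -6*s/(-5 + O) (M(O, s) = 2*(s*((-3 + 0)/(-5 + O))) = 2*(s*(-3/(-5 + O))) = 2*(-3*s/(-5 + O)) = -6*s/(-5 + O))
k(H) = -3 - 3*H
(438 + M(3, -2))*(k(22) - 396) = (438 - 6*(-2)/(-5 + 3))*((-3 - 3*22) - 396) = (438 - 6*(-2)/(-2))*((-3 - 66) - 396) = (438 - 6*(-2)*(-½))*(-69 - 396) = (438 - 6)*(-465) = 432*(-465) = -200880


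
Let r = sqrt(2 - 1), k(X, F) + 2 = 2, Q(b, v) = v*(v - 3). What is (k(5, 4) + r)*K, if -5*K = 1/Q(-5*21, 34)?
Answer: -1/5270 ≈ -0.00018975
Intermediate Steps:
Q(b, v) = v*(-3 + v)
k(X, F) = 0 (k(X, F) = -2 + 2 = 0)
r = 1 (r = sqrt(1) = 1)
K = -1/5270 (K = -1/(34*(-3 + 34))/5 = -1/(5*(34*31)) = -1/5/1054 = -1/5*1/1054 = -1/5270 ≈ -0.00018975)
(k(5, 4) + r)*K = (0 + 1)*(-1/5270) = 1*(-1/5270) = -1/5270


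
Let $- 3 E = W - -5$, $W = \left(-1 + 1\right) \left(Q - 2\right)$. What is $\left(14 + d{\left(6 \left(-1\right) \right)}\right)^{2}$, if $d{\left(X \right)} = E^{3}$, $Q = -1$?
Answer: $\frac{64009}{729} \approx 87.804$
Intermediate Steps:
$W = 0$ ($W = \left(-1 + 1\right) \left(-1 - 2\right) = 0 \left(-3\right) = 0$)
$E = - \frac{5}{3}$ ($E = - \frac{0 - -5}{3} = - \frac{0 + 5}{3} = \left(- \frac{1}{3}\right) 5 = - \frac{5}{3} \approx -1.6667$)
$d{\left(X \right)} = - \frac{125}{27}$ ($d{\left(X \right)} = \left(- \frac{5}{3}\right)^{3} = - \frac{125}{27}$)
$\left(14 + d{\left(6 \left(-1\right) \right)}\right)^{2} = \left(14 - \frac{125}{27}\right)^{2} = \left(\frac{253}{27}\right)^{2} = \frac{64009}{729}$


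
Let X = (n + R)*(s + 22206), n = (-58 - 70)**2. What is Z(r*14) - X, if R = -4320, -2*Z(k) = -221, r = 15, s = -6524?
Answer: -378375075/2 ≈ -1.8919e+8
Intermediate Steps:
Z(k) = 221/2 (Z(k) = -1/2*(-221) = 221/2)
n = 16384 (n = (-128)**2 = 16384)
X = 189187648 (X = (16384 - 4320)*(-6524 + 22206) = 12064*15682 = 189187648)
Z(r*14) - X = 221/2 - 1*189187648 = 221/2 - 189187648 = -378375075/2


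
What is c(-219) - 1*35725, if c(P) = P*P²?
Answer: -10539184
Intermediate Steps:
c(P) = P³
c(-219) - 1*35725 = (-219)³ - 1*35725 = -10503459 - 35725 = -10539184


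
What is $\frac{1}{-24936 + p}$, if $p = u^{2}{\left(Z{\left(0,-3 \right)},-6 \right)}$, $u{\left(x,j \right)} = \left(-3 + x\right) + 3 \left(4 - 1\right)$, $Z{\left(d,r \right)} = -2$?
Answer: $- \frac{1}{24920} \approx -4.0128 \cdot 10^{-5}$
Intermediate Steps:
$u{\left(x,j \right)} = 6 + x$ ($u{\left(x,j \right)} = \left(-3 + x\right) + 3 \cdot 3 = \left(-3 + x\right) + 9 = 6 + x$)
$p = 16$ ($p = \left(6 - 2\right)^{2} = 4^{2} = 16$)
$\frac{1}{-24936 + p} = \frac{1}{-24936 + 16} = \frac{1}{-24920} = - \frac{1}{24920}$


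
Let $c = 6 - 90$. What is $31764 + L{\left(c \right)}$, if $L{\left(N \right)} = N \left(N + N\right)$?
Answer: $45876$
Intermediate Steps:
$c = -84$ ($c = 6 - 90 = -84$)
$L{\left(N \right)} = 2 N^{2}$ ($L{\left(N \right)} = N 2 N = 2 N^{2}$)
$31764 + L{\left(c \right)} = 31764 + 2 \left(-84\right)^{2} = 31764 + 2 \cdot 7056 = 31764 + 14112 = 45876$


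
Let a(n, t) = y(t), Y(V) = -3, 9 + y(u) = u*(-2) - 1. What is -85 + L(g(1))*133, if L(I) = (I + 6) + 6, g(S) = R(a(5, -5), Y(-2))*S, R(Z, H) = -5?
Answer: 846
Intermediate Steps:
y(u) = -10 - 2*u (y(u) = -9 + (u*(-2) - 1) = -9 + (-2*u - 1) = -9 + (-1 - 2*u) = -10 - 2*u)
a(n, t) = -10 - 2*t
g(S) = -5*S
L(I) = 12 + I (L(I) = (6 + I) + 6 = 12 + I)
-85 + L(g(1))*133 = -85 + (12 - 5*1)*133 = -85 + (12 - 5)*133 = -85 + 7*133 = -85 + 931 = 846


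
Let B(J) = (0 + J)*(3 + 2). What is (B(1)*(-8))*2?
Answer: -80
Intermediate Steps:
B(J) = 5*J (B(J) = J*5 = 5*J)
(B(1)*(-8))*2 = ((5*1)*(-8))*2 = (5*(-8))*2 = -40*2 = -80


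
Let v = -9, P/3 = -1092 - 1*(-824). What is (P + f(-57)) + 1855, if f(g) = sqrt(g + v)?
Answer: 1051 + I*sqrt(66) ≈ 1051.0 + 8.124*I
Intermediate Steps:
P = -804 (P = 3*(-1092 - 1*(-824)) = 3*(-1092 + 824) = 3*(-268) = -804)
f(g) = sqrt(-9 + g) (f(g) = sqrt(g - 9) = sqrt(-9 + g))
(P + f(-57)) + 1855 = (-804 + sqrt(-9 - 57)) + 1855 = (-804 + sqrt(-66)) + 1855 = (-804 + I*sqrt(66)) + 1855 = 1051 + I*sqrt(66)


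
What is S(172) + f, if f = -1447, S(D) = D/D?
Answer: -1446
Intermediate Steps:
S(D) = 1
S(172) + f = 1 - 1447 = -1446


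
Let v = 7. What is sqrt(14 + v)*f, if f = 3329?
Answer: 3329*sqrt(21) ≈ 15255.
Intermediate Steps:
sqrt(14 + v)*f = sqrt(14 + 7)*3329 = sqrt(21)*3329 = 3329*sqrt(21)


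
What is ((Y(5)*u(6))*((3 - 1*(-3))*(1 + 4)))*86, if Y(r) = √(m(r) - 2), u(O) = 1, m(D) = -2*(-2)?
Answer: 2580*√2 ≈ 3648.7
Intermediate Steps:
m(D) = 4
Y(r) = √2 (Y(r) = √(4 - 2) = √2)
((Y(5)*u(6))*((3 - 1*(-3))*(1 + 4)))*86 = ((√2*1)*((3 - 1*(-3))*(1 + 4)))*86 = (√2*((3 + 3)*5))*86 = (√2*(6*5))*86 = (√2*30)*86 = (30*√2)*86 = 2580*√2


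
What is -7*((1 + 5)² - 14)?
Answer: -154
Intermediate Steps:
-7*((1 + 5)² - 14) = -7*(6² - 14) = -7*(36 - 14) = -7*22 = -154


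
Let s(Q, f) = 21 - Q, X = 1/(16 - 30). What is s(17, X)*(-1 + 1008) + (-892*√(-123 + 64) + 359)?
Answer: 4387 - 892*I*√59 ≈ 4387.0 - 6851.6*I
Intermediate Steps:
X = -1/14 (X = 1/(-14) = -1/14 ≈ -0.071429)
s(17, X)*(-1 + 1008) + (-892*√(-123 + 64) + 359) = (21 - 1*17)*(-1 + 1008) + (-892*√(-123 + 64) + 359) = (21 - 17)*1007 + (-892*I*√59 + 359) = 4*1007 + (-892*I*√59 + 359) = 4028 + (-892*I*√59 + 359) = 4028 + (359 - 892*I*√59) = 4387 - 892*I*√59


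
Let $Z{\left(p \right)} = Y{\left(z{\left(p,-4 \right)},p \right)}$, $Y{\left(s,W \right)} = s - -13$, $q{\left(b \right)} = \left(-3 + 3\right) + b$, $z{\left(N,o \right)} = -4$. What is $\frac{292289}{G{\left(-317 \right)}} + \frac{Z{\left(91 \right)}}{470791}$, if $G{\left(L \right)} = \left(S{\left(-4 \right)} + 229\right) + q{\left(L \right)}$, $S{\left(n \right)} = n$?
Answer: $- \frac{137607029771}{43312772} \approx -3177.1$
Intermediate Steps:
$q{\left(b \right)} = b$ ($q{\left(b \right)} = 0 + b = b$)
$Y{\left(s,W \right)} = 13 + s$ ($Y{\left(s,W \right)} = s + 13 = 13 + s$)
$Z{\left(p \right)} = 9$ ($Z{\left(p \right)} = 13 - 4 = 9$)
$G{\left(L \right)} = 225 + L$ ($G{\left(L \right)} = \left(-4 + 229\right) + L = 225 + L$)
$\frac{292289}{G{\left(-317 \right)}} + \frac{Z{\left(91 \right)}}{470791} = \frac{292289}{225 - 317} + \frac{9}{470791} = \frac{292289}{-92} + 9 \cdot \frac{1}{470791} = 292289 \left(- \frac{1}{92}\right) + \frac{9}{470791} = - \frac{292289}{92} + \frac{9}{470791} = - \frac{137607029771}{43312772}$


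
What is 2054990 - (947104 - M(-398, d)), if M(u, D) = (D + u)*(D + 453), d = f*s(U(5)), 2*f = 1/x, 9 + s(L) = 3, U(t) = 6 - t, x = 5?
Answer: 23188984/25 ≈ 9.2756e+5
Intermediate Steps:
s(L) = -6 (s(L) = -9 + 3 = -6)
f = 1/10 (f = (1/2)/5 = (1/2)*(1/5) = 1/10 ≈ 0.10000)
d = -3/5 (d = (1/10)*(-6) = -3/5 ≈ -0.60000)
M(u, D) = (453 + D)*(D + u) (M(u, D) = (D + u)*(453 + D) = (453 + D)*(D + u))
2054990 - (947104 - M(-398, d)) = 2054990 - (947104 - ((-3/5)**2 + 453*(-3/5) + 453*(-398) - 3/5*(-398))) = 2054990 - (947104 - (9/25 - 1359/5 - 180294 + 1194/5)) = 2054990 - (947104 - 1*(-4508166/25)) = 2054990 - (947104 + 4508166/25) = 2054990 - 1*28185766/25 = 2054990 - 28185766/25 = 23188984/25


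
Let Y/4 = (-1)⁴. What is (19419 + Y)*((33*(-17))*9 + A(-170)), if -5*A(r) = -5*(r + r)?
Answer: -104670547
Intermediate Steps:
Y = 4 (Y = 4*(-1)⁴ = 4*1 = 4)
A(r) = 2*r (A(r) = -(-1)*(r + r) = -(-1)*2*r = -(-2)*r = 2*r)
(19419 + Y)*((33*(-17))*9 + A(-170)) = (19419 + 4)*((33*(-17))*9 + 2*(-170)) = 19423*(-561*9 - 340) = 19423*(-5049 - 340) = 19423*(-5389) = -104670547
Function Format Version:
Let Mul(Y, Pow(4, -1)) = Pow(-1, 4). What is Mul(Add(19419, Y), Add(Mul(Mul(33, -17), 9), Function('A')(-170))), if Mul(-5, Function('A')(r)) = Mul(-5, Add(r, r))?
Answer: -104670547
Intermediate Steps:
Y = 4 (Y = Mul(4, Pow(-1, 4)) = Mul(4, 1) = 4)
Function('A')(r) = Mul(2, r) (Function('A')(r) = Mul(Rational(-1, 5), Mul(-5, Add(r, r))) = Mul(Rational(-1, 5), Mul(-5, Mul(2, r))) = Mul(Rational(-1, 5), Mul(-10, r)) = Mul(2, r))
Mul(Add(19419, Y), Add(Mul(Mul(33, -17), 9), Function('A')(-170))) = Mul(Add(19419, 4), Add(Mul(Mul(33, -17), 9), Mul(2, -170))) = Mul(19423, Add(Mul(-561, 9), -340)) = Mul(19423, Add(-5049, -340)) = Mul(19423, -5389) = -104670547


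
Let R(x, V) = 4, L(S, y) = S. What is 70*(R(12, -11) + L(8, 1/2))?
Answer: 840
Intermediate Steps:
70*(R(12, -11) + L(8, 1/2)) = 70*(4 + 8) = 70*12 = 840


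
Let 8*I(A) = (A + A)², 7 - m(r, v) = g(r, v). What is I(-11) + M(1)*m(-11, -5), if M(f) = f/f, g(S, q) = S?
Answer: 157/2 ≈ 78.500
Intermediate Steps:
m(r, v) = 7 - r
M(f) = 1
I(A) = A²/2 (I(A) = (A + A)²/8 = (2*A)²/8 = (4*A²)/8 = A²/2)
I(-11) + M(1)*m(-11, -5) = (½)*(-11)² + 1*(7 - 1*(-11)) = (½)*121 + 1*(7 + 11) = 121/2 + 1*18 = 121/2 + 18 = 157/2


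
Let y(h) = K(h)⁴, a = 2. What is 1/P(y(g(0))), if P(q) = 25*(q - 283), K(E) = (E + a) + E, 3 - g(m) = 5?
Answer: -1/6675 ≈ -0.00014981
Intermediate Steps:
g(m) = -2 (g(m) = 3 - 1*5 = 3 - 5 = -2)
K(E) = 2 + 2*E (K(E) = (E + 2) + E = (2 + E) + E = 2 + 2*E)
y(h) = (2 + 2*h)⁴
P(q) = -7075 + 25*q (P(q) = 25*(-283 + q) = -7075 + 25*q)
1/P(y(g(0))) = 1/(-7075 + 25*(16*(1 - 2)⁴)) = 1/(-7075 + 25*(16*(-1)⁴)) = 1/(-7075 + 25*(16*1)) = 1/(-7075 + 25*16) = 1/(-7075 + 400) = 1/(-6675) = -1/6675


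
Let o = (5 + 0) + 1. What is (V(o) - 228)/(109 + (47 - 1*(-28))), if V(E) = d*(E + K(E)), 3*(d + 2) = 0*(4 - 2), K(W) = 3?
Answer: -123/92 ≈ -1.3370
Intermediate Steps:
d = -2 (d = -2 + (0*(4 - 2))/3 = -2 + (0*2)/3 = -2 + (1/3)*0 = -2 + 0 = -2)
o = 6 (o = 5 + 1 = 6)
V(E) = -6 - 2*E (V(E) = -2*(E + 3) = -2*(3 + E) = -6 - 2*E)
(V(o) - 228)/(109 + (47 - 1*(-28))) = ((-6 - 2*6) - 228)/(109 + (47 - 1*(-28))) = ((-6 - 12) - 228)/(109 + (47 + 28)) = (-18 - 228)/(109 + 75) = -246/184 = -246*1/184 = -123/92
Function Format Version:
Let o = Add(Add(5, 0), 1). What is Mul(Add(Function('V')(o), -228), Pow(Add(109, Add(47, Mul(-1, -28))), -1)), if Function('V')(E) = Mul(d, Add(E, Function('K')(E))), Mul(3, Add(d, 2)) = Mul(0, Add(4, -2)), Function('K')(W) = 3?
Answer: Rational(-123, 92) ≈ -1.3370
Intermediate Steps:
d = -2 (d = Add(-2, Mul(Rational(1, 3), Mul(0, Add(4, -2)))) = Add(-2, Mul(Rational(1, 3), Mul(0, 2))) = Add(-2, Mul(Rational(1, 3), 0)) = Add(-2, 0) = -2)
o = 6 (o = Add(5, 1) = 6)
Function('V')(E) = Add(-6, Mul(-2, E)) (Function('V')(E) = Mul(-2, Add(E, 3)) = Mul(-2, Add(3, E)) = Add(-6, Mul(-2, E)))
Mul(Add(Function('V')(o), -228), Pow(Add(109, Add(47, Mul(-1, -28))), -1)) = Mul(Add(Add(-6, Mul(-2, 6)), -228), Pow(Add(109, Add(47, Mul(-1, -28))), -1)) = Mul(Add(Add(-6, -12), -228), Pow(Add(109, Add(47, 28)), -1)) = Mul(Add(-18, -228), Pow(Add(109, 75), -1)) = Mul(-246, Pow(184, -1)) = Mul(-246, Rational(1, 184)) = Rational(-123, 92)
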